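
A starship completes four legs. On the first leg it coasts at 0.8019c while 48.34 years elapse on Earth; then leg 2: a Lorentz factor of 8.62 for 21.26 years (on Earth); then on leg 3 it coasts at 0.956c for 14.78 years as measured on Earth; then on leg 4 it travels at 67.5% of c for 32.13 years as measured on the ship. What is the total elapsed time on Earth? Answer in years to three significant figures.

Leg 1: 48.34 years is already measured on Earth.
Leg 2: 21.26 years is already measured on Earth.
Leg 3: 14.78 years is already measured on Earth.
Leg 4: β = 0.675; γ = 1/√(1 − 0.675²) = 1/√0.5444 = 1.355; Δt_4 = 1.355 × 32.13 = 43.55 years.
Total: 48.34 + 21.26 + 14.78 + 43.55 years.

Δt = 128 years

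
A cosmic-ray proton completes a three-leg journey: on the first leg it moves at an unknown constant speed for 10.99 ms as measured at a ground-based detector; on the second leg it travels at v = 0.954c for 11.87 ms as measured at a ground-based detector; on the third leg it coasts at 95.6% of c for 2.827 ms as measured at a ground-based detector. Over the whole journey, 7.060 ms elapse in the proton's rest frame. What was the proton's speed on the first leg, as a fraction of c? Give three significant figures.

Leg 1: speed unknown; τ_1 = 10.99/γ_1.
Leg 2: γ = 1/√(1 − 0.954²) = 1/√0.08988 = 3.335; τ_2 = 11.87/3.335 = 3.559 ms.
Leg 3: β = 0.956; γ = 1/√(1 − 0.956²) = 1/√0.08606 = 3.409; τ_3 = 2.827/3.409 = 0.8293 ms.
Total proper time: τ_1 + 3.559 + 0.8293 = 7.060, so τ_1 = 7.060 − 4.388 = 2.672 ms.
γ_1 = 10.99/2.672 = 4.113; β = √(1 − 1/γ²) = √0.9409.

β = 0.970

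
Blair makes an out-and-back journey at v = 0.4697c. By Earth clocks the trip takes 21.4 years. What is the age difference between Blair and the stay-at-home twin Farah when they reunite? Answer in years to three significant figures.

Δt − τ = 2.51 years

γ = 1/√(1 − 0.4697²) = 1/√0.7794 = 1.133
Blair's elapsed proper time: τ = 21.4/1.133 = 18.89 years.
Age gap = Δt − τ = 21.4 − 18.89 years.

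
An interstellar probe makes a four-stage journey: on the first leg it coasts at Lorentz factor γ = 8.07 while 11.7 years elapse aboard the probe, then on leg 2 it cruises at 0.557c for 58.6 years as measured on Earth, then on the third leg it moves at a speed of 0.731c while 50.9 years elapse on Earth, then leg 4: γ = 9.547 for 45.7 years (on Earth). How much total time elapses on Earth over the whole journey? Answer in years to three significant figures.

Leg 1: γ = 8.07; Δt_1 = 8.070 × 11.7 = 94.42 years.
Leg 2: 58.6 years is already measured on Earth.
Leg 3: 50.9 years is already measured on Earth.
Leg 4: 45.7 years is already measured on Earth.
Total: 94.42 + 58.60 + 50.90 + 45.70 years.

Δt = 250 years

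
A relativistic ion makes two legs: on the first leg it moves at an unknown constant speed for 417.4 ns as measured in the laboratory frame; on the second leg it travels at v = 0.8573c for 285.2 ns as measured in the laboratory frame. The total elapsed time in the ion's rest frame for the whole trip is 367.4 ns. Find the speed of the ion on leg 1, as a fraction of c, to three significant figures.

β = 0.849

Leg 1: speed unknown; τ_1 = 417.4/γ_1.
Leg 2: γ = 1/√(1 − 0.8573²) = 1/√0.2650 = 1.942; τ_2 = 285.2/1.942 = 146.8 ns.
Total proper time: τ_1 + 146.8 = 367.4, so τ_1 = 367.4 − 146.8 = 220.6 ns.
γ_1 = 417.4/220.6 = 1.892; β = √(1 − 1/γ²) = √0.7207.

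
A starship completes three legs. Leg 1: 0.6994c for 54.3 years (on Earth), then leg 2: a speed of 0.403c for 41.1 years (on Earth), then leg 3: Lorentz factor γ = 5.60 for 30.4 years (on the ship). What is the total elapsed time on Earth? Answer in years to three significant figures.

Δt = 266 years

Leg 1: 54.3 years is already measured on Earth.
Leg 2: 41.1 years is already measured on Earth.
Leg 3: γ = 5.60; Δt_3 = 5.600 × 30.4 = 170.2 years.
Total: 54.30 + 41.10 + 170.2 years.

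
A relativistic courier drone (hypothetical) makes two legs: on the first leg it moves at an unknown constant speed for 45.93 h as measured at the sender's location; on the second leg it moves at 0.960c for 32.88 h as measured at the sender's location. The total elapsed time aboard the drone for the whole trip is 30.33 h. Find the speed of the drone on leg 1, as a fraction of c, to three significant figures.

β = 0.888

Leg 1: speed unknown; τ_1 = 45.93/γ_1.
Leg 2: γ = 1/√(1 − 0.960²) = 25/7 ≈ 3.571; τ_2 = 32.88/3.571 = 9.206 h.
Total proper time: τ_1 + 9.206 = 30.33, so τ_1 = 30.33 − 9.206 = 21.12 h.
γ_1 = 45.93/21.12 = 2.174; β = √(1 − 1/γ²) = √0.7885.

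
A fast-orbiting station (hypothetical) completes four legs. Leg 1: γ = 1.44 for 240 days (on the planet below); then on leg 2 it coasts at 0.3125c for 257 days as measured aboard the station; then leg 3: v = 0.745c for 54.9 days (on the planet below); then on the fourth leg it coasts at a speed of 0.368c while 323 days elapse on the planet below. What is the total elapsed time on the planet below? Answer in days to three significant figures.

Δt = 888 days

Leg 1: 240 days is already measured on the planet below.
Leg 2: γ = 1/√(1 − 0.3125²) = 1/√0.9023 = 1.053; Δt_2 = 1.053 × 257 = 270.5 days.
Leg 3: 54.9 days is already measured on the planet below.
Leg 4: 323 days is already measured on the planet below.
Total: 240.0 + 270.5 + 54.90 + 323.0 days.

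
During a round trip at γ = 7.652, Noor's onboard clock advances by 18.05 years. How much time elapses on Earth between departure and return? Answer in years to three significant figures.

Δt = 138 years

γ = 7.652
Earth-frame duration is the dilated interval: Δt = γτ = 7.652 × 18.05 years.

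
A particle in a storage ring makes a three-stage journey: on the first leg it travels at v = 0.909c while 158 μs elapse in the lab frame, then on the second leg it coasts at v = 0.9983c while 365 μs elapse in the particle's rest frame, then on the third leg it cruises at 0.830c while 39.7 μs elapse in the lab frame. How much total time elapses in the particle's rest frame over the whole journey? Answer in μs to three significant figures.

τ = 453 μs

Leg 1: γ = 1/√(1 − 0.909²) = 1/√0.1737 = 2.399; τ_1 = 158/2.399 = 65.85 μs.
Leg 2: 365 μs is already measured in the particle's rest frame.
Leg 3: γ = 1/√(1 − 0.830²) = 1/√0.3111 = 1.793; τ_3 = 39.7/1.793 = 22.14 μs.
Total: 65.85 + 365.0 + 22.14 μs.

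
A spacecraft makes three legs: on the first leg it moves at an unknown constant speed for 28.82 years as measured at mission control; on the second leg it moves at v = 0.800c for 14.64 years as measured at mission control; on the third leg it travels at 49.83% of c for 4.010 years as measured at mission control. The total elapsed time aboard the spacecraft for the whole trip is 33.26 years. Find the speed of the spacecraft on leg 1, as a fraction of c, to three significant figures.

β = 0.685

Leg 1: speed unknown; τ_1 = 28.82/γ_1.
Leg 2: γ = 1/√(1 − 0.800²) = 1/√0.3600 = 1.667; τ_2 = 14.64/1.667 = 8.784 years.
Leg 3: β = 0.4983; γ = 1/√(1 − 0.4983²) = 1/√0.7517 = 1.153; τ_3 = 4.010/1.153 = 3.477 years.
Total proper time: τ_1 + 8.784 + 3.477 = 33.26, so τ_1 = 33.26 − 12.26 = 21.00 years.
γ_1 = 28.82/21.00 = 1.372; β = √(1 − 1/γ²) = √0.4691.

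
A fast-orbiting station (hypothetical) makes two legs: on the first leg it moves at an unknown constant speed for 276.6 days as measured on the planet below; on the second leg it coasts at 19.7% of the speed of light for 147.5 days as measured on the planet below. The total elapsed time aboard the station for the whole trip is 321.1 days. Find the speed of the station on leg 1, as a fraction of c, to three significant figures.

β = 0.770

Leg 1: speed unknown; τ_1 = 276.6/γ_1.
Leg 2: β = 0.197; γ = 1/√(1 − 0.197²) = 1/√0.9612 = 1.020; τ_2 = 147.5/1.020 = 144.6 days.
Total proper time: τ_1 + 144.6 = 321.1, so τ_1 = 321.1 − 144.6 = 176.5 days.
γ_1 = 276.6/176.5 = 1.567; β = √(1 − 1/γ²) = √0.5929.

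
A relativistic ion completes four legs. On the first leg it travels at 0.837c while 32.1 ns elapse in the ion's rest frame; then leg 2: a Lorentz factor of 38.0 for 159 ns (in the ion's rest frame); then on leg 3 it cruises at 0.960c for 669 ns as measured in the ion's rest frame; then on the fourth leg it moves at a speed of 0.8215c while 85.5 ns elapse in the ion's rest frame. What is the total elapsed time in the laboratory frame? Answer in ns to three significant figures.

Δt = 8640 ns

Leg 1: γ = 1/√(1 − 0.837²) = 1/√0.2994 = 1.827; Δt_1 = 1.827 × 32.1 = 58.66 ns.
Leg 2: γ = 38.0; Δt_2 = 38.00 × 159 = 6042 ns.
Leg 3: γ = 1/√(1 − 0.960²) = 25/7 ≈ 3.571; Δt_3 = 3.571 × 669 = 2389 ns.
Leg 4: γ = 1/√(1 − 0.8215²) = 1/√0.3251 = 1.754; Δt_4 = 1.754 × 85.5 = 149.9 ns.
Total: 58.66 + 6042 + 2389 + 149.9 ns.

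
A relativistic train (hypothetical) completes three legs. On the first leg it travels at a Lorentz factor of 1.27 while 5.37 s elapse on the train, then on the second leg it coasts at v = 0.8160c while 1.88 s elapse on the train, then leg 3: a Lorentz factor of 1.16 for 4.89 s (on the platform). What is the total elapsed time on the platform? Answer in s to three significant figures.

Δt = 15.0 s

Leg 1: γ = 1.27; Δt_1 = 1.270 × 5.37 = 6.820 s.
Leg 2: γ = 1/√(1 − 0.8160²) = 1/√0.3341 = 1.730; Δt_2 = 1.730 × 1.88 = 3.252 s.
Leg 3: 4.89 s is already measured on the platform.
Total: 6.820 + 3.252 + 4.890 s.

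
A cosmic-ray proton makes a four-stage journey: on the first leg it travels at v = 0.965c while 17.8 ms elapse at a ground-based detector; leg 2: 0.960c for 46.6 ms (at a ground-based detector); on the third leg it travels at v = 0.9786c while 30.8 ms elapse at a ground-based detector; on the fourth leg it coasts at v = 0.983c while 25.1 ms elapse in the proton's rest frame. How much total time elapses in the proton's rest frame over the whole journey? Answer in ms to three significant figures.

Leg 1: γ = 1/√(1 − 0.965²) = 1/√0.06878 = 3.813; τ_1 = 17.8/3.813 = 4.668 ms.
Leg 2: γ = 1/√(1 − 0.960²) = 25/7 ≈ 3.571; τ_2 = 46.6/3.571 = 13.05 ms.
Leg 3: γ = 1/√(1 − 0.9786²) = 1/√0.04234 = 4.860; τ_3 = 30.8/4.860 = 6.338 ms.
Leg 4: 25.1 ms is already measured in the proton's rest frame.
Total: 4.668 + 13.05 + 6.338 + 25.10 ms.

τ = 49.2 ms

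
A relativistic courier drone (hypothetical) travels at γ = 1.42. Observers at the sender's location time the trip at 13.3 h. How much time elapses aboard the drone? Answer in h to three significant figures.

γ = 1.42
The interval measured at the sender's location is the dilated one; the clock aboard the drone measures the proper time τ = Δt/γ = 13.3/1.420 h.

τ = 9.37 h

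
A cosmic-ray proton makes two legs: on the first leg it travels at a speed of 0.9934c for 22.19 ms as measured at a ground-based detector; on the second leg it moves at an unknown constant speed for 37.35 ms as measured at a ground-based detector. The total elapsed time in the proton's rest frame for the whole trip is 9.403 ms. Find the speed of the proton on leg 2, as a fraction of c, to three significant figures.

Leg 1: γ = 1/√(1 − 0.9934²) = 1/√0.01316 = 8.718; τ_1 = 22.19/8.718 = 2.545 ms.
Leg 2: speed unknown; τ_2 = 37.35/γ_2.
Total proper time: 2.545 + τ_2 = 9.403, so τ_2 = 9.403 − 2.545 = 6.858 ms.
γ_2 = 37.35/6.858 = 5.446; β = √(1 − 1/γ²) = √0.9663.

β = 0.983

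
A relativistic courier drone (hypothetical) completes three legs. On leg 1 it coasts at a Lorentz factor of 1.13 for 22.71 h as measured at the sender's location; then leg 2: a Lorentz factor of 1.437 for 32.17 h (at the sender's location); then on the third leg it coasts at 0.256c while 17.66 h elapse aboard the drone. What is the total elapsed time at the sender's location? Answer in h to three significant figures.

Δt = 73.1 h

Leg 1: 22.71 h is already measured at the sender's location.
Leg 2: 32.17 h is already measured at the sender's location.
Leg 3: γ = 1/√(1 − 0.256²) = 1/√0.9345 = 1.034; Δt_3 = 1.034 × 17.66 = 18.27 h.
Total: 22.71 + 32.17 + 18.27 h.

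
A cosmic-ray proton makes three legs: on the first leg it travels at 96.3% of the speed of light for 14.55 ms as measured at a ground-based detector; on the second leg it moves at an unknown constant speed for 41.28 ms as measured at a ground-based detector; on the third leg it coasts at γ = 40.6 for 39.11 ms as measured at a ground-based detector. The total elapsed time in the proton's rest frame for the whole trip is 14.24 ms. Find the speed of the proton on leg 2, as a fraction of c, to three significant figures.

β = 0.974

Leg 1: β = 0.963; γ = 1/√(1 − 0.963²) = 1/√0.07263 = 3.711; τ_1 = 14.55/3.711 = 3.921 ms.
Leg 2: speed unknown; τ_2 = 41.28/γ_2.
Leg 3: γ = 40.6; τ_3 = 39.11/40.60 = 0.9633 ms.
Total proper time: 3.921 + τ_2 + 0.9633 = 14.24, so τ_2 = 14.24 − 4.885 = 9.355 ms.
γ_2 = 41.28/9.355 = 4.412; β = √(1 − 1/γ²) = √0.9486.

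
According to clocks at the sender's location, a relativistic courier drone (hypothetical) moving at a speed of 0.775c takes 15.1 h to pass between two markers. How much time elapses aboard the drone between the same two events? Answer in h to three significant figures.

γ = 1/√(1 − 0.775²) = 1/√0.3994 = 1.582
The interval measured at the sender's location is the dilated one; the clock aboard the drone measures the proper time τ = Δt/γ = 15.1/1.582 h.

τ = 9.54 h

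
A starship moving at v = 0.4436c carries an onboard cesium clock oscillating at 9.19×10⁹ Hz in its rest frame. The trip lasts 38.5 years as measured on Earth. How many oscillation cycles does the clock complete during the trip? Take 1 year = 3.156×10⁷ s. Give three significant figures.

γ = 1/√(1 − 0.4436²) = 1/√0.8032 = 1.116
The oscillator's own cycle count is N = f × τ where τ is the proper time on the ship. τ = Δt/γ = 38.5/1.116 = 34.50 years = 1.089×10⁹ s.
N = 9.19×10⁹ × 1.089×10⁹ = 1.001×10¹⁹.

N = 1.00×10¹⁹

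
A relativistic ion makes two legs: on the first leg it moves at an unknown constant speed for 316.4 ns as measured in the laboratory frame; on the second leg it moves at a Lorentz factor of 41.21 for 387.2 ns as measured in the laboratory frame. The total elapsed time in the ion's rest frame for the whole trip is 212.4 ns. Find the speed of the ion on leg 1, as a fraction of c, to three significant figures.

β = 0.767

Leg 1: speed unknown; τ_1 = 316.4/γ_1.
Leg 2: γ = 41.21; τ_2 = 387.2/41.21 = 9.396 ns.
Total proper time: τ_1 + 9.396 = 212.4, so τ_1 = 212.4 − 9.396 = 203.0 ns.
γ_1 = 316.4/203.0 = 1.559; β = √(1 − 1/γ²) = √0.5883.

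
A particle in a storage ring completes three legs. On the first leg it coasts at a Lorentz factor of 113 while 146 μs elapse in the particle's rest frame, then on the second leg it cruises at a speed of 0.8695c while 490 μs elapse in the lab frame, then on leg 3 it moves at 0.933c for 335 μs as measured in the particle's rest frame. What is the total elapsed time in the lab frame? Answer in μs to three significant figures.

Δt = 1.79×10⁴ μs

Leg 1: γ = 113; Δt_1 = 113.0 × 146 = 1.650×10⁴ μs.
Leg 2: 490 μs is already measured in the lab frame.
Leg 3: γ = 1/√(1 − 0.933²) = 1/√0.1295 = 2.779; Δt_3 = 2.779 × 335 = 930.9 μs.
Total: 1.650×10⁴ + 490.0 + 930.9 μs.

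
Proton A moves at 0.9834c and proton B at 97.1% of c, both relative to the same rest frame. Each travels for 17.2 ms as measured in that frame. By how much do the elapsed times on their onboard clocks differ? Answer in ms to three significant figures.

|τ_A − τ_B| = 0.991 ms

A: γ = 1/√(1 − 0.9834²) = 1/√0.03292 = 5.511; τ_A = 17.2/5.511 = 3.121 ms.
B: β = 0.971; γ = 1/√(1 − 0.971²) = 1/√0.05716 = 4.183; τ_B = 17.2/4.183 = 4.112 ms.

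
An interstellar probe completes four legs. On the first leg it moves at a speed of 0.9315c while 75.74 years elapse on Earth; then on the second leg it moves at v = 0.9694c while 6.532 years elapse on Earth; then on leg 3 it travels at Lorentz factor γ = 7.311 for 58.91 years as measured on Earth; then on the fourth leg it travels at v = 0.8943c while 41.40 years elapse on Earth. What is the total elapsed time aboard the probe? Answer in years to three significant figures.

Leg 1: γ = 1/√(1 − 0.9315²) = 1/√0.1323 = 2.749; τ_1 = 75.74/2.749 = 27.55 years.
Leg 2: γ = 1/√(1 − 0.9694²) = 1/√0.06026 = 4.074; τ_2 = 6.532/4.074 = 1.604 years.
Leg 3: γ = 7.311; τ_3 = 58.91/7.311 = 8.058 years.
Leg 4: γ = 1/√(1 − 0.8943²) = 1/√0.2002 = 2.235; τ_4 = 41.40/2.235 = 18.53 years.
Total: 27.55 + 1.604 + 8.058 + 18.53 years.

τ = 55.7 years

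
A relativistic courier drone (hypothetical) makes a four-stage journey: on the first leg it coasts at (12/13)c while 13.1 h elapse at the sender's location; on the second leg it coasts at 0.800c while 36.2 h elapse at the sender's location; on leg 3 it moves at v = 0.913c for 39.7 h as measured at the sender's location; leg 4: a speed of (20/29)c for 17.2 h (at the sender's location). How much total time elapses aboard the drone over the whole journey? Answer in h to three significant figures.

Leg 1: γ = 1/√(1 − (12/13)²) = 13/5 = 2.600; τ_1 = 13.1/2.600 = 5.038 h.
Leg 2: γ = 1/√(1 − 0.800²) = 5/3 ≈ 1.667; τ_2 = 36.2/1.667 = 21.72 h.
Leg 3: γ = 1/√(1 − 0.913²) = 1/√0.1664 = 2.451; τ_3 = 39.7/2.451 = 16.20 h.
Leg 4: γ = 1/√(1 − (20/29)²) = 29/21 ≈ 1.381; τ_4 = 17.2/1.381 = 12.46 h.
Total: 5.038 + 21.72 + 16.20 + 12.46 h.

τ = 55.4 h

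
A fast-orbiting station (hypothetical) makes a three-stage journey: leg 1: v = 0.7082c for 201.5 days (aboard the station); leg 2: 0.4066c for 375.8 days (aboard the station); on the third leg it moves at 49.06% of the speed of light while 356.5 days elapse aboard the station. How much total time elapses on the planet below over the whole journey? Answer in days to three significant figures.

Δt = 1110 days

Leg 1: γ = 1/√(1 − 0.7082²) = 1/√0.4985 = 1.416; Δt_1 = 1.416 × 201.5 = 285.4 days.
Leg 2: γ = 1/√(1 − 0.4066²) = 1/√0.8347 = 1.095; Δt_2 = 1.095 × 375.8 = 411.3 days.
Leg 3: β = 0.4906; γ = 1/√(1 − 0.4906²) = 1/√0.7593 = 1.148; Δt_3 = 1.148 × 356.5 = 409.1 days.
Total: 285.4 + 411.3 + 409.1 days.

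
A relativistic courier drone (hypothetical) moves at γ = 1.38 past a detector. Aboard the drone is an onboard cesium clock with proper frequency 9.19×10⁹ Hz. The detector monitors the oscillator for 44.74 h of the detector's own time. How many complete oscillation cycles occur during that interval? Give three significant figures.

N = 1.07×10¹⁵

γ = 1.38
During 44.74 h of lab time, the oscillator's proper time advances by τ = Δt/γ = 44.74/1.380 = 32.42 h = 1.167×10⁵ s.
N = f × τ = 9.19×10⁹ × 1.167×10⁵ = 1.073×10¹⁵.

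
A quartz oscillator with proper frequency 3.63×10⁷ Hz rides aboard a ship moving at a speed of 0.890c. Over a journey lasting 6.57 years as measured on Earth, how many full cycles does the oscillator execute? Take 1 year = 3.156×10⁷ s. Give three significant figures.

γ = 1/√(1 − 0.890²) = 1/√0.2079 = 2.193
The oscillator's own cycle count is N = f × τ where τ is the proper time on the ship. τ = Δt/γ = 6.57/2.193 = 2.996 years = 9.454×10⁷ s.
N = 3.63×10⁷ × 9.454×10⁷ = 3.432×10¹⁵.

N = 3.43×10¹⁵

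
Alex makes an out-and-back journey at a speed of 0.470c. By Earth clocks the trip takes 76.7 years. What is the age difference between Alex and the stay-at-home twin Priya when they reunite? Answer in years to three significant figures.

Δt − τ = 9.00 years

γ = 1/√(1 − 0.470²) = 1/√0.7791 = 1.133
Alex's elapsed proper time: τ = 76.7/1.133 = 67.70 years.
Age gap = Δt − τ = 76.7 − 67.70 years.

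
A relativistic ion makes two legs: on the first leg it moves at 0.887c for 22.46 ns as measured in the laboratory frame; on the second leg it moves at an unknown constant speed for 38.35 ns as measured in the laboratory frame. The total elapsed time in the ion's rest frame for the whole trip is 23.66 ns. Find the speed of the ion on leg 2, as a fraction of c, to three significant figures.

β = 0.938

Leg 1: γ = 1/√(1 − 0.887²) = 1/√0.2132 = 2.166; τ_1 = 22.46/2.166 = 10.37 ns.
Leg 2: speed unknown; τ_2 = 38.35/γ_2.
Total proper time: 10.37 + τ_2 = 23.66, so τ_2 = 23.66 − 10.37 = 13.29 ns.
γ_2 = 38.35/13.29 = 2.886; β = √(1 − 1/γ²) = √0.8799.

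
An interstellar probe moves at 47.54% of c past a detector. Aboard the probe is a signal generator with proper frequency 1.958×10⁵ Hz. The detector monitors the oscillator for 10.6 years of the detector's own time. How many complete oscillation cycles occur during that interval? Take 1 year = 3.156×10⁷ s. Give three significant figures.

β = 0.4754; γ = 1/√(1 − 0.4754²) = 1/√0.7740 = 1.137
During 10.6 years of lab time, the oscillator's proper time advances by τ = Δt/γ = 10.6/1.137 = 9.326 years = 2.943×10⁸ s.
N = f × τ = 1.958×10⁵ × 2.943×10⁸ = 5.763×10¹³.

N = 5.76×10¹³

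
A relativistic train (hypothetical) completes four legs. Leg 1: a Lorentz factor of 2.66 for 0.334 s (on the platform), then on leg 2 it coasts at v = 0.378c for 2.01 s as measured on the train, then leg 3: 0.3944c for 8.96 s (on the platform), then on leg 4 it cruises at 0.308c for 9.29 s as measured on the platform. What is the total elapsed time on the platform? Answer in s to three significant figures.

Leg 1: 0.334 s is already measured on the platform.
Leg 2: γ = 1/√(1 − 0.378²) = 1/√0.8571 = 1.080; Δt_2 = 1.080 × 2.01 = 2.171 s.
Leg 3: 8.96 s is already measured on the platform.
Leg 4: 9.29 s is already measured on the platform.
Total: 0.3340 + 2.171 + 8.960 + 9.290 s.

Δt = 20.8 s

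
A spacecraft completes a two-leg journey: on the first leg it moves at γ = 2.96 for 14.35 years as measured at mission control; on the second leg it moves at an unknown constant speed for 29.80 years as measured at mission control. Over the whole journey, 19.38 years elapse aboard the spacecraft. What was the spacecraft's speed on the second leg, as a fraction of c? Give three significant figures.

Leg 1: γ = 2.96; τ_1 = 14.35/2.960 = 4.848 years.
Leg 2: speed unknown; τ_2 = 29.80/γ_2.
Total proper time: 4.848 + τ_2 = 19.38, so τ_2 = 19.38 − 4.848 = 14.53 years.
γ_2 = 29.80/14.53 = 2.051; β = √(1 − 1/γ²) = √0.7622.

β = 0.873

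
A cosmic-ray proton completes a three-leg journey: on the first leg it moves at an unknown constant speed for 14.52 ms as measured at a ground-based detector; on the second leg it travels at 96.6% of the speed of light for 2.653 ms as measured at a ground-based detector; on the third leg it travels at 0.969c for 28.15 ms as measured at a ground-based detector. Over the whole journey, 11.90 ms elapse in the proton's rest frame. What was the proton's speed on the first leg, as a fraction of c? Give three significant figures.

Leg 1: speed unknown; τ_1 = 14.52/γ_1.
Leg 2: β = 0.966; γ = 1/√(1 − 0.966²) = 1/√0.06684 = 3.868; τ_2 = 2.653/3.868 = 0.6859 ms.
Leg 3: γ = 1/√(1 − 0.969²) = 1/√0.06104 = 4.048; τ_3 = 28.15/4.048 = 6.955 ms.
Total proper time: τ_1 + 0.6859 + 6.955 = 11.90, so τ_1 = 11.90 − 7.641 = 4.259 ms.
γ_1 = 14.52/4.259 = 3.409; β = √(1 − 1/γ²) = √0.9140.

β = 0.956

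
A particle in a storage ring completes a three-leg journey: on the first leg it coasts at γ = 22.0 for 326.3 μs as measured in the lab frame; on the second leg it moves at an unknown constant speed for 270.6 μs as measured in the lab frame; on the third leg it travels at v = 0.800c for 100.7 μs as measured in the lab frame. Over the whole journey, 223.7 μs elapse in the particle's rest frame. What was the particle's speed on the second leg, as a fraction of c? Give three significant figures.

Leg 1: γ = 22.0; τ_1 = 326.3/22.00 = 14.83 μs.
Leg 2: speed unknown; τ_2 = 270.6/γ_2.
Leg 3: γ = 1/√(1 − 0.800²) = 1/√0.3600 = 1.667; τ_3 = 100.7/1.667 = 60.42 μs.
Total proper time: 14.83 + τ_2 + 60.42 = 223.7, so τ_2 = 223.7 − 75.25 = 148.4 μs.
γ_2 = 270.6/148.4 = 1.823; β = √(1 − 1/γ²) = √0.6991.

β = 0.836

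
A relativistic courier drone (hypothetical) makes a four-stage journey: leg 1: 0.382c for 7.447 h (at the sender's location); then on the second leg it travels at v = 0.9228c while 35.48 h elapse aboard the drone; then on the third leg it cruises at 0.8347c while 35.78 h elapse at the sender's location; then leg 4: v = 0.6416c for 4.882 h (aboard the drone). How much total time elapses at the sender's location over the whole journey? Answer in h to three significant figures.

Δt = 142 h

Leg 1: 7.447 h is already measured at the sender's location.
Leg 2: γ = 1/√(1 − 0.9228²) = 1/√0.1484 = 2.596; Δt_2 = 2.596 × 35.48 = 92.09 h.
Leg 3: 35.78 h is already measured at the sender's location.
Leg 4: γ = 1/√(1 − 0.6416²) = 1/√0.5883 = 1.304; Δt_4 = 1.304 × 4.882 = 6.365 h.
Total: 7.447 + 92.09 + 35.78 + 6.365 h.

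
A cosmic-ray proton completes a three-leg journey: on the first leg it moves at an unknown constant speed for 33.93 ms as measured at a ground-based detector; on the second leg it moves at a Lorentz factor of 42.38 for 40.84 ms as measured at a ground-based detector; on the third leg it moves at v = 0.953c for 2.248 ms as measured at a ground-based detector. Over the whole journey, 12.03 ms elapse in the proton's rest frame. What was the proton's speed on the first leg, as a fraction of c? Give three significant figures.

Leg 1: speed unknown; τ_1 = 33.93/γ_1.
Leg 2: γ = 42.38; τ_2 = 40.84/42.38 = 0.9637 ms.
Leg 3: γ = 1/√(1 − 0.953²) = 1/√0.09179 = 3.301; τ_3 = 2.248/3.301 = 0.6811 ms.
Total proper time: τ_1 + 0.9637 + 0.6811 = 12.03, so τ_1 = 12.03 − 1.645 = 10.39 ms.
γ_1 = 33.93/10.39 = 3.267; β = √(1 − 1/γ²) = √0.9063.

β = 0.952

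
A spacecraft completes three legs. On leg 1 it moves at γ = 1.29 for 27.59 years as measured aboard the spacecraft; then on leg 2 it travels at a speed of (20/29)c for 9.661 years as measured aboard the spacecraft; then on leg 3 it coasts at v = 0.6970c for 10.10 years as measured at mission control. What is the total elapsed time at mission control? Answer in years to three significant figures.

Δt = 59.0 years

Leg 1: γ = 1.29; Δt_1 = 1.290 × 27.59 = 35.59 years.
Leg 2: γ = 1/√(1 − (20/29)²) = 29/21 ≈ 1.381; Δt_2 = 1.381 × 9.661 = 13.34 years.
Leg 3: 10.10 years is already measured at mission control.
Total: 35.59 + 13.34 + 10.10 years.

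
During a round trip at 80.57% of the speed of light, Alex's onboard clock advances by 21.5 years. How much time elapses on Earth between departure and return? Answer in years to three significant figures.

β = 0.8057; γ = 1/√(1 − 0.8057²) = 1/√0.3508 = 1.688
Earth-frame duration is the dilated interval: Δt = γτ = 1.688 × 21.5 years.

Δt = 36.3 years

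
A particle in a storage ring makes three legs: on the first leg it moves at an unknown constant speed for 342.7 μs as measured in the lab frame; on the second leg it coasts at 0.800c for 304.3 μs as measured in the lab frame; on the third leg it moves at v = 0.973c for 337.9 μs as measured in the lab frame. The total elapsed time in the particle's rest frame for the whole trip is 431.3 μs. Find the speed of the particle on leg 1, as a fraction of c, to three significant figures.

Leg 1: speed unknown; τ_1 = 342.7/γ_1.
Leg 2: γ = 1/√(1 − 0.800²) = 5/3 ≈ 1.667; τ_2 = 304.3/1.667 = 182.6 μs.
Leg 3: γ = 1/√(1 − 0.973²) = 1/√0.05327 = 4.333; τ_3 = 337.9/4.333 = 77.99 μs.
Total proper time: τ_1 + 182.6 + 77.99 = 431.3, so τ_1 = 431.3 − 260.6 = 170.7 μs.
γ_1 = 342.7/170.7 = 2.007; β = √(1 − 1/γ²) = √0.7518.

β = 0.867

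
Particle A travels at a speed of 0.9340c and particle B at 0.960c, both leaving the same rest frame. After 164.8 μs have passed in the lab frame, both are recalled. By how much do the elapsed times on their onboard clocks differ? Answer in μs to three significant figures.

|τ_A − τ_B| = 12.7 μs

A: γ = 1/√(1 − 0.9340²) = 1/√0.1276 = 2.799; τ_A = 164.8/2.799 = 58.88 μs.
B: γ = 1/√(1 − 0.960²) = 25/7 ≈ 3.571; τ_B = 164.8/3.571 = 46.14 μs.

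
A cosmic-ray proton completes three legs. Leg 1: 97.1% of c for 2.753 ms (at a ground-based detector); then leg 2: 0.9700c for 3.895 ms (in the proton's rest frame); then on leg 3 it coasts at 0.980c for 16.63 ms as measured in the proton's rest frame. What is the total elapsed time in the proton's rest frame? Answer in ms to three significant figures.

τ = 21.2 ms

Leg 1: β = 0.971; γ = 1/√(1 − 0.971²) = 1/√0.05716 = 4.183; τ_1 = 2.753/4.183 = 0.6582 ms.
Leg 2: 3.895 ms is already measured in the proton's rest frame.
Leg 3: 16.63 ms is already measured in the proton's rest frame.
Total: 0.6582 + 3.895 + 16.63 ms.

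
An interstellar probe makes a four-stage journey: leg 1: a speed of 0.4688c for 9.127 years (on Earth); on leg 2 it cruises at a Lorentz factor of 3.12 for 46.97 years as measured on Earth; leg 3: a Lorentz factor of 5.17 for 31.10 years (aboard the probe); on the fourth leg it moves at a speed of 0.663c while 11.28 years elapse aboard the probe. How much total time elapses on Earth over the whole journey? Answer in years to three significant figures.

Leg 1: 9.127 years is already measured on Earth.
Leg 2: 46.97 years is already measured on Earth.
Leg 3: γ = 5.17; Δt_3 = 5.170 × 31.10 = 160.8 years.
Leg 4: γ = 1/√(1 − 0.663²) = 1/√0.5604 = 1.336; Δt_4 = 1.336 × 11.28 = 15.07 years.
Total: 9.127 + 46.97 + 160.8 + 15.07 years.

Δt = 232 years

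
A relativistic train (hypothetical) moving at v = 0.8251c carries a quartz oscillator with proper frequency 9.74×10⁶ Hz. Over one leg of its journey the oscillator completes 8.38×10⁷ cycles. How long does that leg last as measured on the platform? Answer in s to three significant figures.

γ = 1/√(1 − 0.8251²) = 1/√0.3192 = 1.770
Proper time for N cycles: τ = N/f = 8.38×10⁷/(9.74×10⁶) = 8.604×10⁰ s = 8.604 s.
Lab-frame duration Δt = γτ = 1.770 × 8.604 = 15.23 s.

Δt = 15.2 s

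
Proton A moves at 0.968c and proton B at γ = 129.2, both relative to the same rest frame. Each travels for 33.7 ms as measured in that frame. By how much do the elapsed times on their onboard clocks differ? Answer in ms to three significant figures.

A: γ = 1/√(1 − 0.968²) = 1/√0.06298 = 3.985; τ_A = 33.7/3.985 = 8.457 ms.
B: γ = 129.2; τ_B = 33.7/129.2 = 0.2608 ms.

|τ_A − τ_B| = 8.20 ms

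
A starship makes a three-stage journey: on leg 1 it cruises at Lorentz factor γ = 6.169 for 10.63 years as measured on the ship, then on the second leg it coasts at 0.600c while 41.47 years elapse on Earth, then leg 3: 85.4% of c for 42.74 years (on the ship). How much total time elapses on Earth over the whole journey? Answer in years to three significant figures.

Δt = 189 years

Leg 1: γ = 6.169; Δt_1 = 6.169 × 10.63 = 65.58 years.
Leg 2: 41.47 years is already measured on Earth.
Leg 3: β = 0.854; γ = 1/√(1 − 0.854²) = 1/√0.2707 = 1.922; Δt_3 = 1.922 × 42.74 = 82.15 years.
Total: 65.58 + 41.47 + 82.15 years.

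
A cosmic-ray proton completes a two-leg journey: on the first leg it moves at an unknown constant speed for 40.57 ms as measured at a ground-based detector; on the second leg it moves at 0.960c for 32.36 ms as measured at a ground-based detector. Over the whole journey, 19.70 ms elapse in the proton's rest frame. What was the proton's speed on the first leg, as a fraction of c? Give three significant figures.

β = 0.965

Leg 1: speed unknown; τ_1 = 40.57/γ_1.
Leg 2: γ = 1/√(1 − 0.960²) = 25/7 ≈ 3.571; τ_2 = 32.36/3.571 = 9.061 ms.
Total proper time: τ_1 + 9.061 = 19.70, so τ_1 = 19.70 − 9.061 = 10.64 ms.
γ_1 = 40.57/10.64 = 3.813; β = √(1 − 1/γ²) = √0.9312.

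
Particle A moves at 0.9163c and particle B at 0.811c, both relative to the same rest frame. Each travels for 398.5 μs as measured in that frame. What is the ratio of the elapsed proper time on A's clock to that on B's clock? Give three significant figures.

τ_A/τ_B = 0.685

A: γ = 1/√(1 − 0.9163²) = 1/√0.1604 = 2.497. B: γ = 1/√(1 − 0.811²) = 1/√0.3423 = 1.709.
τ_A/τ_B = γ_B/γ_A = 1.709/2.497 = 0.6845, so τ_A/τ_B = 0.6845.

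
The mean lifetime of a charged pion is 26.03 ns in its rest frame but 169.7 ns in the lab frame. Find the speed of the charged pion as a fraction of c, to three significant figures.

γ = Δt/τ₀ = 169.7/26.03 = 6.519
β = √(1 − 1/γ²) = √(1 − 0.02353) = √0.9765

v = 0.988c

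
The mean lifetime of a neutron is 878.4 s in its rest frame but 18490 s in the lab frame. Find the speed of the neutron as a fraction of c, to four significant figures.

v = 0.9989c

γ = Δt/τ₀ = 18490/878.4 = 21.05
β = √(1 − 1/γ²) = √(1 − 0.002257) = √0.9977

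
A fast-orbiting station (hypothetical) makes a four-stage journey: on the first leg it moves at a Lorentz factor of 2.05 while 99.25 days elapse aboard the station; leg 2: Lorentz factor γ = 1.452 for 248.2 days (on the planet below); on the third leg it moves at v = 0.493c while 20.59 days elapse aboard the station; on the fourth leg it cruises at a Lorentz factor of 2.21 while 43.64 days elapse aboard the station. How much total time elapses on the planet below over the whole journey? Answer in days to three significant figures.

Δt = 572 days

Leg 1: γ = 2.05; Δt_1 = 2.050 × 99.25 = 203.5 days.
Leg 2: 248.2 days is already measured on the planet below.
Leg 3: γ = 1/√(1 − 0.493²) = 1/√0.7570 = 1.149; Δt_3 = 1.149 × 20.59 = 23.67 days.
Leg 4: γ = 2.21; Δt_4 = 2.210 × 43.64 = 96.44 days.
Total: 203.5 + 248.2 + 23.67 + 96.44 days.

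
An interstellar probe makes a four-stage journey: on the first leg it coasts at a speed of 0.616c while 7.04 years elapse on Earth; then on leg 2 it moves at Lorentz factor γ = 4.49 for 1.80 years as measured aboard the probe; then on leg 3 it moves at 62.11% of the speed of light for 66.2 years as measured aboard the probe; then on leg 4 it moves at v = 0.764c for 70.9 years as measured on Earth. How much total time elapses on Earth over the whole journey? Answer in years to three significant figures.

Δt = 170 years

Leg 1: 7.04 years is already measured on Earth.
Leg 2: γ = 4.49; Δt_2 = 4.490 × 1.80 = 8.082 years.
Leg 3: β = 0.6211; γ = 1/√(1 − 0.6211²) = 1/√0.6142 = 1.276; Δt_3 = 1.276 × 66.2 = 84.47 years.
Leg 4: 70.9 years is already measured on Earth.
Total: 7.040 + 8.082 + 84.47 + 70.90 years.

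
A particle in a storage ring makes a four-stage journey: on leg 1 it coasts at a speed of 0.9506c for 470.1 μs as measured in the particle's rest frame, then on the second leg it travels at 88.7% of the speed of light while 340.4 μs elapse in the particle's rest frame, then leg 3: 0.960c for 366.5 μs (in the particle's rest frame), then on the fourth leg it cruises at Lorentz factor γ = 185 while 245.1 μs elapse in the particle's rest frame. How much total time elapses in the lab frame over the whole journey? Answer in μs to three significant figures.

Leg 1: γ = 1/√(1 − 0.9506²) = 1/√0.09636 = 3.221; Δt_1 = 3.221 × 470.1 = 1514 μs.
Leg 2: β = 0.887; γ = 1/√(1 − 0.887²) = 1/√0.2132 = 2.166; Δt_2 = 2.166 × 340.4 = 737.2 μs.
Leg 3: γ = 1/√(1 − 0.960²) = 25/7 ≈ 3.571; Δt_3 = 3.571 × 366.5 = 1309 μs.
Leg 4: γ = 185; Δt_4 = 185.0 × 245.1 = 4.534×10⁴ μs.
Total: 1514 + 737.2 + 1309 + 4.534×10⁴ μs.

Δt = 4.89×10⁴ μs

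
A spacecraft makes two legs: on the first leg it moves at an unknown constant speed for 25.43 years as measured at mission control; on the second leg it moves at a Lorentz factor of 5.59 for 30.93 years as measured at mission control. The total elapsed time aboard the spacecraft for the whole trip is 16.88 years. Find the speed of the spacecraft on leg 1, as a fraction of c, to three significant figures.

β = 0.895

Leg 1: speed unknown; τ_1 = 25.43/γ_1.
Leg 2: γ = 5.59; τ_2 = 30.93/5.590 = 5.533 years.
Total proper time: τ_1 + 5.533 = 16.88, so τ_1 = 16.88 − 5.533 = 11.35 years.
γ_1 = 25.43/11.35 = 2.241; β = √(1 − 1/γ²) = √0.8009.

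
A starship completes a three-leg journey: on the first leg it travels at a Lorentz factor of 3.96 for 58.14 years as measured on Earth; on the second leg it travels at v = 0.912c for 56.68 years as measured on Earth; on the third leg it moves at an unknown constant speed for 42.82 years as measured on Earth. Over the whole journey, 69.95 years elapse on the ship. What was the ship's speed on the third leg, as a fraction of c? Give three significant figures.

Leg 1: γ = 3.96; τ_1 = 58.14/3.960 = 14.68 years.
Leg 2: γ = 1/√(1 − 0.912²) = 1/√0.1683 = 2.438; τ_2 = 56.68/2.438 = 23.25 years.
Leg 3: speed unknown; τ_3 = 42.82/γ_3.
Total proper time: 14.68 + 23.25 + τ_3 = 69.95, so τ_3 = 69.95 − 37.93 = 32.02 years.
γ_3 = 42.82/32.02 = 1.337; β = √(1 − 1/γ²) = √0.4409.

β = 0.664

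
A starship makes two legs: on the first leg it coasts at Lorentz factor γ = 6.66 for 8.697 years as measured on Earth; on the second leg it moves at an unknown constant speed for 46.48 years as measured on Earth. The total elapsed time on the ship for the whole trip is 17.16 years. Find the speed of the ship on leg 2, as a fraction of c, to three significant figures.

Leg 1: γ = 6.66; τ_1 = 8.697/6.660 = 1.306 years.
Leg 2: speed unknown; τ_2 = 46.48/γ_2.
Total proper time: 1.306 + τ_2 = 17.16, so τ_2 = 17.16 − 1.306 = 15.85 years.
γ_2 = 46.48/15.85 = 2.932; β = √(1 − 1/γ²) = √0.8837.

β = 0.940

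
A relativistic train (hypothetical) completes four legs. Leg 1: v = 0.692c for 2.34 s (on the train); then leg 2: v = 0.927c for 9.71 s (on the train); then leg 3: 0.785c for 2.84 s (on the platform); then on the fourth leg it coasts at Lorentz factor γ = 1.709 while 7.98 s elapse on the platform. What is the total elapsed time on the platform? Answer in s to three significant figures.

Leg 1: γ = 1/√(1 − 0.692²) = 1/√0.5211 = 1.385; Δt_1 = 1.385 × 2.34 = 3.241 s.
Leg 2: γ = 1/√(1 − 0.927²) = 1/√0.1407 = 2.666; Δt_2 = 2.666 × 9.71 = 25.89 s.
Leg 3: 2.84 s is already measured on the platform.
Leg 4: 7.98 s is already measured on the platform.
Total: 3.241 + 25.89 + 2.840 + 7.980 s.

Δt = 40.0 s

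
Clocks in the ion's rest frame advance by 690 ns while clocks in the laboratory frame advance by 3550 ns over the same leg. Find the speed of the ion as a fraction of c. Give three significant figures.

The proper time is measured in the ion's rest frame (both events occur at the ion's location); Δt is measured in the laboratory frame. γ = Δt/τ = 3550/690 = 5.145.
β = √(1 − 1/γ²) = √(1 − 0.03778) = √0.9622

v = 0.981c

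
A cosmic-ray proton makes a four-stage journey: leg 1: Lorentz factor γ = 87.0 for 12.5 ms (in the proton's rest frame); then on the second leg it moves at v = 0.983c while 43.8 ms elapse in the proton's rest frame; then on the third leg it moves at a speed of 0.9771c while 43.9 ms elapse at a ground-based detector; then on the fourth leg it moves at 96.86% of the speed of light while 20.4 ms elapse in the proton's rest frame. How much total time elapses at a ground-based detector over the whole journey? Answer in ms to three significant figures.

Δt = 1450 ms

Leg 1: γ = 87.0; Δt_1 = 87.00 × 12.5 = 1088 ms.
Leg 2: γ = 1/√(1 − 0.983²) = 1/√0.03371 = 5.446; Δt_2 = 5.446 × 43.8 = 238.6 ms.
Leg 3: 43.9 ms is already measured at a ground-based detector.
Leg 4: β = 0.9686; γ = 1/√(1 − 0.9686²) = 1/√0.06181 = 4.022; Δt_4 = 4.022 × 20.4 = 82.05 ms.
Total: 1088 + 238.6 + 43.90 + 82.05 ms.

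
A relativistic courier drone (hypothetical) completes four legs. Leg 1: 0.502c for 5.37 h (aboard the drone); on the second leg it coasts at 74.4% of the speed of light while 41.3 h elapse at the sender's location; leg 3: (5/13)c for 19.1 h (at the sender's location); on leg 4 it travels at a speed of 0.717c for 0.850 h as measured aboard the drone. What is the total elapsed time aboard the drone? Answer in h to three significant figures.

Leg 1: 5.37 h is already measured aboard the drone.
Leg 2: β = 0.744; γ = 1/√(1 − 0.744²) = 1/√0.4465 = 1.497; τ_2 = 41.3/1.497 = 27.60 h.
Leg 3: γ = 1/√(1 − (5/13)²) = 13/12 ≈ 1.083; τ_3 = 19.1/1.083 = 17.63 h.
Leg 4: 0.850 h is already measured aboard the drone.
Total: 5.370 + 27.60 + 17.63 + 0.8500 h.

τ = 51.4 h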